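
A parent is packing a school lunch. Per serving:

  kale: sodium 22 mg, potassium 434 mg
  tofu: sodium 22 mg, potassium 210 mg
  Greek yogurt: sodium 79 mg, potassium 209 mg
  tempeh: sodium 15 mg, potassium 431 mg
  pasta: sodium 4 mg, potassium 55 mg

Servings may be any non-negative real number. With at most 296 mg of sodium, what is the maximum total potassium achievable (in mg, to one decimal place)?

Potassium per mg sodium: tempeh 28.73, kale 19.73, pasta 13.75, tofu 9.545, Greek yogurt 2.646.
With no serving limits, spend the whole sodium allowance on tempeh: 296 mg / 15 mg × 431 mg = 8505.1 mg.

8505.1 mg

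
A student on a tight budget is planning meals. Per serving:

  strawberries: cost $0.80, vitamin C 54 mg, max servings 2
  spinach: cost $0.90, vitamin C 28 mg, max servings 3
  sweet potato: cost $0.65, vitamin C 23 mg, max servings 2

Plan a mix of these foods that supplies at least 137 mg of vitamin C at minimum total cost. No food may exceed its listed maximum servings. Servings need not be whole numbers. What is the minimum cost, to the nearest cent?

$2.42

Cost per mg of vitamin C: strawberries $0.0148, sweet potato $0.0283, spinach $0.0321.
Take 2 servings of strawberries: +108.0 mg vitamin C for $1.60 (total $1.60, still need 29.0 mg).
Take 1.261 servings of sweet potato: +29.0 mg vitamin C for $0.82 (total $2.42, still need 0.0 mg).
Greedy by cheapest-per-mg is optimal for a single linear constraint, so the minimum cost is $2.42.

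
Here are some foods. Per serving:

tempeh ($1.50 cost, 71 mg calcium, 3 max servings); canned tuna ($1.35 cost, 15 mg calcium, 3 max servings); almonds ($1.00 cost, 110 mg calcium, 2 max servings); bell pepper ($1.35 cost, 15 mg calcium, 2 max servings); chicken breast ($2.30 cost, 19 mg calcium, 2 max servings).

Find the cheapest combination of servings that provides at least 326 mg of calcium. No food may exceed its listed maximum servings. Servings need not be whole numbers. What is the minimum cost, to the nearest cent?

$4.24

Cost per mg of calcium: almonds $0.0091, tempeh $0.0211, canned tuna $0.0900, bell pepper $0.0900, chicken breast $0.1211.
Take 2 servings of almonds: +220.0 mg calcium for $2.00 (total $2.00, still need 106.0 mg).
Take 1.493 servings of tempeh: +106.0 mg calcium for $2.24 (total $4.24, still need 0.0 mg).
Greedy by cheapest-per-mg is optimal for a single linear constraint, so the minimum cost is $4.24.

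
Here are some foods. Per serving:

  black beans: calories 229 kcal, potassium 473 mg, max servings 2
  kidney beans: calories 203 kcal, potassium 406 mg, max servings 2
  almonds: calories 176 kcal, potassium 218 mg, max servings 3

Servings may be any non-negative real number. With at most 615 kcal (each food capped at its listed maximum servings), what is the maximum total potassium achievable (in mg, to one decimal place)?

Potassium per kcal: black beans 2.066, kidney beans 2, almonds 1.239.
Take 2 servings of black beans: uses 458 kcal, +946.0 mg potassium (running total 946.0 mg).
Take 0.7734 servings of kidney beans: uses 157 kcal, +314.0 mg potassium (running total 1260.0 mg).
Filling greedily by potassium-per-kcal is optimal for one linear limit, giving 1260.0 mg.

1260.0 mg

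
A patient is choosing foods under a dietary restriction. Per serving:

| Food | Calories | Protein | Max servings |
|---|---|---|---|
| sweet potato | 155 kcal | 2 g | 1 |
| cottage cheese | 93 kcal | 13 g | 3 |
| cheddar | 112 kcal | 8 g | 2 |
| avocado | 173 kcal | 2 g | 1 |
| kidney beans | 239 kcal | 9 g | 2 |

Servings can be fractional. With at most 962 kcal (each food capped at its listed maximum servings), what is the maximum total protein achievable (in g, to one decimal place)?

Protein per kcal: cottage cheese 0.1398, cheddar 0.07143, kidney beans 0.03766, sweet potato 0.0129, avocado 0.01156.
Take 3 servings of cottage cheese: uses 279 kcal, +39.0 g protein (running total 39.0 g).
Take 2 servings of cheddar: uses 224 kcal, +16.0 g protein (running total 55.0 g).
Take 1.921 servings of kidney beans: uses 459 kcal, +17.3 g protein (running total 72.3 g).
Filling greedily by protein-per-kcal is optimal for one linear limit, giving 72.3 g.

72.3 g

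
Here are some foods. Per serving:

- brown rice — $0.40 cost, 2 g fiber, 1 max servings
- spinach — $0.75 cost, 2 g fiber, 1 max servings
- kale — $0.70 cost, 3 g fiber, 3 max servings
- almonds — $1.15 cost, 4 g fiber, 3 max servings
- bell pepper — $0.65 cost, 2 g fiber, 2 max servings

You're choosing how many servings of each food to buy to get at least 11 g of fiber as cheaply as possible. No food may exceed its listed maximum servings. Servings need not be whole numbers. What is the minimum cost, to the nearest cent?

$2.50

Cost per g of fiber: brown rice $0.2000, kale $0.2333, almonds $0.2875, bell pepper $0.3250, spinach $0.3750.
Take 1 serving of brown rice: +2.0 g fiber for $0.40 (total $0.40, still need 9.0 g).
Take 3 servings of kale: +9.0 g fiber for $2.10 (total $2.50, still need 0.0 g).
Greedy by cheapest-per-g is optimal for a single linear constraint, so the minimum cost is $2.50.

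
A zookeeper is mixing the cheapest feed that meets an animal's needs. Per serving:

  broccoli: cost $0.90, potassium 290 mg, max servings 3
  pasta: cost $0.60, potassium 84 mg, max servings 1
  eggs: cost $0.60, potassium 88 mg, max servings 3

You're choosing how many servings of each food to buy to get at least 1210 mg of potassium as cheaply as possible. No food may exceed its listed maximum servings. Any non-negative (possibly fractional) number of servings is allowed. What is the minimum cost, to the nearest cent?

Cost per mg of potassium: broccoli $0.0031, eggs $0.0068, pasta $0.0071.
Take 3 servings of broccoli: +870.0 mg potassium for $2.70 (total $2.70, still need 340.0 mg).
Take 3 servings of eggs: +264.0 mg potassium for $1.80 (total $4.50, still need 76.0 mg).
Take 0.9048 servings of pasta: +76.0 mg potassium for $0.54 (total $5.04, still need 0.0 mg).
Filling from the cheapest source first is optimal under one linear minimum: $5.04.

$5.04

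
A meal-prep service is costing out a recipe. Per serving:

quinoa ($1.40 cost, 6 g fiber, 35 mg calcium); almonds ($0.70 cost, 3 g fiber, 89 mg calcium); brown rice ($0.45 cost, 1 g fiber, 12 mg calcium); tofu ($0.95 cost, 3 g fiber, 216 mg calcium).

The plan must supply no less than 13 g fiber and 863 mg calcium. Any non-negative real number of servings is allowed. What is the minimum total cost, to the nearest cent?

At the optimum either one food covers both requirements or two foods hit both targets exactly; no other combination can be cheaper.
quinoa only: max(13/6, 863/35) = 24.66 servings → $34.52.
almonds only: max(13/3, 863/89) = 9.697 servings → $6.79.
brown rice only: max(13/1, 863/12) = 71.92 servings → $32.36.
tofu only: max(13/3, 863/216) = 4.333 servings → $4.12.
quinoa + almonds: intersection lies outside the first quadrant.
quinoa + brown rice with both targets exact would need a negative amount; discard.
quinoa + tofu with both tight: 0.1839 servings and 3.966 servings → $4.02.
almonds + brown rice with both targets exact would need a negative amount; discard.
almonds + tofu with both tight: 0.5748 servings and 3.759 servings → $3.97.
brown rice + tofu with both tight: 1.217 servings and 3.928 servings → $4.28.
The minimum over all feasible corners is $3.97.

$3.97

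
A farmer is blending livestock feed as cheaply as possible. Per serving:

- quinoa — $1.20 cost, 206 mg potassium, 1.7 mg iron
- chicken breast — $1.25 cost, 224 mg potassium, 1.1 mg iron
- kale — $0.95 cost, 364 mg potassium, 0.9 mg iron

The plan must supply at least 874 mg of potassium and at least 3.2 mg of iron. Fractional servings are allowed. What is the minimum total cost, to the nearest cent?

For a min-cost LP with two ≥-constraints, a basic feasible solution has at most two positive variables.
quinoa only: max(874/206, 3.2/1.7) = 4.243 servings → $5.09.
chicken breast only: max(874/224, 3.2/1.1) = 3.902 servings → $4.88.
kale only: max(874/364, 3.2/0.9) = 3.556 servings → $3.38.
quinoa + chicken breast with both targets exact would need a negative amount; discard.
quinoa + kale with both tight: 0.8726 servings and 1.907 servings → $2.86.
chicken breast + kale with both tight: 1.902 servings and 1.23 servings → $3.55.
The minimum over all feasible corners is $2.86.

$2.86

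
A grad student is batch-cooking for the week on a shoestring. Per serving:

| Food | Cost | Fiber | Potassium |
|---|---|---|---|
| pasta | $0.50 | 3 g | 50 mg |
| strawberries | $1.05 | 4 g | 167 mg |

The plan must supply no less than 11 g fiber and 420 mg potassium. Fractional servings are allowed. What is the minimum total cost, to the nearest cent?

$2.74

Minimising a linear cost over {fiber ≥ 11, potassium ≥ 420, servings ≥ 0} — the optimum is at a vertex, using one or two foods.
pasta only: max(11/3, 420/50) = 8.4 servings → $4.20.
strawberries only: max(11/4, 420/167) = 2.75 servings → $2.89.
pasta + strawberries with both tight: 0.5216 servings and 2.359 servings → $2.74.
So the least-cost plan costs $2.74.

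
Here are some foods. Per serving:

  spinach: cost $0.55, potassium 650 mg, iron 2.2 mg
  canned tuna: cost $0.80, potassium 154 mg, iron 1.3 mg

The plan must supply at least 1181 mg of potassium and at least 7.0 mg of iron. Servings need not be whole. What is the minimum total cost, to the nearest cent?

spinach only: max(1181/650, 7.0/2.2) = 3.182 servings → $1.75.
canned tuna only: max(1181/154, 7.0/1.3) = 7.669 servings → $6.14.
spinach + canned tuna with both tight: 0.9034 servings and 3.856 servings → $3.58.
So the least-cost plan costs $1.75.

$1.75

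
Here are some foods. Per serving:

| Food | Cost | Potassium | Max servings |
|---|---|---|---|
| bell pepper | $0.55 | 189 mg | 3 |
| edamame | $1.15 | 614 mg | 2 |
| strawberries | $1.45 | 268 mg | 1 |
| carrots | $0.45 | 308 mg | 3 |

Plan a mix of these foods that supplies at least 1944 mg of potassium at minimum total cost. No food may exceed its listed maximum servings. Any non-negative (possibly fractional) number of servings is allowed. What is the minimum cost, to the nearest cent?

Cost per mg of potassium: carrots $0.0015, edamame $0.0019, bell pepper $0.0029, strawberries $0.0054.
Take 3 servings of carrots: +924.0 mg potassium for $1.35 (total $1.35, still need 1020.0 mg).
Take 1.661 servings of edamame: +1020.0 mg potassium for $1.91 (total $3.26, still need 0.0 mg).
Greedy by cheapest-per-mg is optimal for a single linear constraint, so the minimum cost is $3.26.

$3.26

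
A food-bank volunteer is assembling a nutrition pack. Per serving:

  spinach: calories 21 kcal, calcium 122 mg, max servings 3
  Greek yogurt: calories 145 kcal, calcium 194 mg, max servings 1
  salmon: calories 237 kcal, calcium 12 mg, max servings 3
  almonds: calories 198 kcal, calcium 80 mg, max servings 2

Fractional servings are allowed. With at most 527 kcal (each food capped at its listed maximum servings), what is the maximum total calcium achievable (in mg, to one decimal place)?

Calcium per kcal: spinach 5.81, Greek yogurt 1.338, almonds 0.404, salmon 0.05063.
Take 3 servings of spinach: uses 63 kcal, +366.0 mg calcium (running total 366.0 mg).
Take 1 serving of Greek yogurt: uses 145 kcal, +194.0 mg calcium (running total 560.0 mg).
Take 1.611 servings of almonds: uses 319 kcal, +128.9 mg calcium (running total 688.9 mg).
Greedy by best ratio exhausts the calories allowance optimally: 688.9 mg.

688.9 mg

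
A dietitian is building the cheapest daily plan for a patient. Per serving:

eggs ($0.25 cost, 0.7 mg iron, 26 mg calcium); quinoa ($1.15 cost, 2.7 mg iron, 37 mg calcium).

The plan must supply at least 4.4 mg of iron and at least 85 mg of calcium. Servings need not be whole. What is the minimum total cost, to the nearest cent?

$1.57

Check every corner: each single food scaled to meet both minima, and each pair solved so both constraints bind.
eggs only: max(4.4/0.7, 85/26) = 6.286 servings → $1.57.
quinoa only: max(4.4/2.7, 85/37) = 2.297 servings → $2.64.
eggs + quinoa with both tight: 1.506 servings and 1.239 servings → $1.80.
So the least-cost plan costs $1.57.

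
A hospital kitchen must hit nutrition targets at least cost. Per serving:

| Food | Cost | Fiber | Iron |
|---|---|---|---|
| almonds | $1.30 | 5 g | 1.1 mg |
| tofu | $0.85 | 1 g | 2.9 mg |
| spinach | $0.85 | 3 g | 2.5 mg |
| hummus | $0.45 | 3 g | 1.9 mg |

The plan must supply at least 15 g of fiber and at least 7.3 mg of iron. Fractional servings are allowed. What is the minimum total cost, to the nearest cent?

$2.25

An LP optimum is at a vertex; with two nutrient constraints at most two foods are used. Check each candidate.
almonds only: max(15/5, 7.3/1.1) = 6.636 servings → $8.63.
tofu only: max(15/1, 7.3/2.9) = 15 servings → $12.75.
spinach only: max(15/3, 7.3/2.5) = 5 servings → $4.25.
hummus only: max(15/3, 7.3/1.9) = 5 servings → $2.25.
almonds + tofu with both tight: 2.701 servings and 1.493 servings → $4.78.
almonds + spinach with both tight: 1.696 servings and 2.174 servings → $4.05.
almonds + hummus with both tight: 1.065 servings and 3.226 servings → $2.84.
tofu + spinach: the both-tight solution has a negative serving — not a feasible corner.
tofu + hummus with both targets exact would need a negative amount; discard.
spinach + hummus: the both-tight solution has a negative serving — not a feasible corner.
So the least-cost plan costs $2.25.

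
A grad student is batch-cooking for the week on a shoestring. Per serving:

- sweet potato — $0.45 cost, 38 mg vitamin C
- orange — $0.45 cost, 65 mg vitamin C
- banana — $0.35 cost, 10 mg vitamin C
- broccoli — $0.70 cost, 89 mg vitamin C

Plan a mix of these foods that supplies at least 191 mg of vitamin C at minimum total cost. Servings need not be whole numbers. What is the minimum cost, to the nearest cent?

Cost per mg of vitamin C: orange $0.0069, broccoli $0.0079, sweet potato $0.0118, banana $0.0350.
With no serving limits, use only orange: 191 mg / 65 mg = 2.938 servings × $0.45 = $1.32.

$1.32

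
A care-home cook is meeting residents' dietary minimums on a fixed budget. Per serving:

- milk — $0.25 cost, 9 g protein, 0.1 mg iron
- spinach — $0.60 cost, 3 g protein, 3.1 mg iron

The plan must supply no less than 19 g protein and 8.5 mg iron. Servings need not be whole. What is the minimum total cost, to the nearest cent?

milk only: max(19/9, 8.5/0.1) = 85 servings → $21.25.
spinach only: max(19/3, 8.5/3.1) = 6.333 servings → $3.80.
milk + spinach with both tight: 1.21 servings and 2.703 servings → $1.92.
Cheapest feasible corner: $1.92.

$1.92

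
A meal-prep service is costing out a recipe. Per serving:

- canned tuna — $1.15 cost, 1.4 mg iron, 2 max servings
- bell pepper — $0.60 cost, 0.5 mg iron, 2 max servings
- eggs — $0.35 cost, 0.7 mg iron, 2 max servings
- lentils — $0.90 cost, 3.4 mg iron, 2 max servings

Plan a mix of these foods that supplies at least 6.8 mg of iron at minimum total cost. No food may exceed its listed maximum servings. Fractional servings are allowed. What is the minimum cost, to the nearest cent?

Cost per mg of iron: lentils $0.2647, eggs $0.5000, canned tuna $0.8214, bell pepper $1.2000.
Take 2 servings of lentils: +6.8 mg iron for $1.80 (total $1.80, still need 0.0 mg).
Greedy by cheapest-per-mg is optimal for a single linear constraint, so the minimum cost is $1.80.

$1.80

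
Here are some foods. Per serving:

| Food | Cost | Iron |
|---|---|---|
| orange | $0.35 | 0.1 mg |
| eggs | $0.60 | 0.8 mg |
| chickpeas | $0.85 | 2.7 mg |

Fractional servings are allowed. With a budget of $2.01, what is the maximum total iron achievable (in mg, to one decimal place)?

Iron per dollar: chickpeas 3.176, eggs 1.333, orange 0.2857.
With no serving limits, spend the whole cost allowance on chickpeas: $2.01 / $0.85 × 2.7 mg = 6.4 mg.

6.4 mg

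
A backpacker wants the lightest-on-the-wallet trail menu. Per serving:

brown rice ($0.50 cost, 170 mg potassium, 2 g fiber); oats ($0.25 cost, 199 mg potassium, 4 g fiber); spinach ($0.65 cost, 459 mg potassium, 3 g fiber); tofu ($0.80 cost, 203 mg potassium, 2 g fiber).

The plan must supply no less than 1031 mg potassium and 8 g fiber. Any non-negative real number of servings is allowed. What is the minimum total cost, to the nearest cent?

A basic optimal solution has at most two foods positive. Try each food alone and each pair with both targets met exactly.
brown rice only: max(1031/170, 8/2) = 6.065 servings → $3.03.
oats only: max(1031/199, 8/4) = 5.181 servings → $1.30.
spinach only: max(1031/459, 8/3) = 2.667 servings → $1.73.
tofu only: max(1031/203, 8/2) = 5.079 servings → $4.06.
brown rice + oats: intersection lies outside the first quadrant.
brown rice + spinach with both tight: 1.419 servings and 1.721 servings → $1.83.
brown rice + tofu: intersection lies outside the first quadrant.
oats + spinach with both tight: 0.4673 servings and 2.044 servings → $1.45.
oats + tofu: intersection lies outside the first quadrant.
spinach + tofu with both tight: 1.417 servings and 1.874 servings → $2.42.
Cheapest feasible corner: $1.30.

$1.30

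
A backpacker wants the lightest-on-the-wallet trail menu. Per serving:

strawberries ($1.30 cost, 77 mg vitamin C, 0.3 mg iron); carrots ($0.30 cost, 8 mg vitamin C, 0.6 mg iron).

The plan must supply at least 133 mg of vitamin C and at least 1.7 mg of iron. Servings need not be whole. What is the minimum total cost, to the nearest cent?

$2.59

Minimising a linear cost over {vitamin C ≥ 133, iron ≥ 1.7, servings ≥ 0} — the optimum is at a vertex, using one or two foods.
strawberries only: max(133/77, 1.7/0.3) = 5.667 servings → $7.37.
carrots only: max(133/8, 1.7/0.6) = 16.62 servings → $4.99.
strawberries + carrots with both tight: 1.511 servings and 2.078 servings → $2.59.
Cheapest feasible corner: $2.59.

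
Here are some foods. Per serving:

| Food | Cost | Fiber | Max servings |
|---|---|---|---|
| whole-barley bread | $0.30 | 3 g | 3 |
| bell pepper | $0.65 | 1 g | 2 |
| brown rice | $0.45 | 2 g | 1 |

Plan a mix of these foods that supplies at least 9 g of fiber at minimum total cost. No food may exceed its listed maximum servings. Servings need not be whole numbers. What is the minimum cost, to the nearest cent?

$0.90

Cost per g of fiber: whole-barley bread $0.1000, brown rice $0.2250, bell pepper $0.6500.
Take 3 servings of whole-barley bread: +9.0 g fiber for $0.90 (total $0.90, still need 0.0 g).
Filling from the cheapest source first is optimal under one linear minimum: $0.90.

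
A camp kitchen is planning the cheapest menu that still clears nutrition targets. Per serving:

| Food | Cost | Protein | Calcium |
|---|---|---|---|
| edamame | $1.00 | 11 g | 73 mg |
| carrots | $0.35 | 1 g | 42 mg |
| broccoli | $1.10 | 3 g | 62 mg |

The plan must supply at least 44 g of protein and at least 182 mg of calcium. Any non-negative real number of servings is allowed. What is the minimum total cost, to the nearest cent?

$4.00

At the optimum either one food covers both requirements or two foods hit both targets exactly; no other combination can be cheaper.
edamame only: max(44/11, 182/73) = 4 servings → $4.00.
carrots only: max(44/1, 182/42) = 44 servings → $15.40.
broccoli only: max(44/3, 182/62) = 14.67 servings → $16.13.
edamame + carrots: intersection lies outside the first quadrant.
edamame + broccoli: the both-tight solution has a negative serving — not a feasible corner.
carrots + broccoli: the both-tight solution has a negative serving — not a feasible corner.
The minimum over all feasible corners is $4.00.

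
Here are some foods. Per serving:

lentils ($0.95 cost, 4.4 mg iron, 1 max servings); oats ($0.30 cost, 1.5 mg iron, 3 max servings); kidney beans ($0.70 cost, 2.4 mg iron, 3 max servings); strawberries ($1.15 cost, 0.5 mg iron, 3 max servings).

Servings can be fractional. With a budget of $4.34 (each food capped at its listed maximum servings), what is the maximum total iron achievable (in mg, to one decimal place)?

Iron per dollar: oats 5, lentils 4.632, kidney beans 3.429, strawberries 0.4348.
Take 3 servings of oats: spends $0.90, +4.5 mg iron (running total 4.5 mg).
Take 1 serving of lentils: spends $0.95, +4.4 mg iron (running total 8.9 mg).
Take 3 servings of kidney beans: spends $2.10, +7.2 mg iron (running total 16.1 mg).
Take 0.3391 servings of strawberries: spends $0.39, +0.2 mg iron (running total 16.3 mg).
Greedy by best ratio exhausts the cost allowance optimally: 16.3 mg.

16.3 mg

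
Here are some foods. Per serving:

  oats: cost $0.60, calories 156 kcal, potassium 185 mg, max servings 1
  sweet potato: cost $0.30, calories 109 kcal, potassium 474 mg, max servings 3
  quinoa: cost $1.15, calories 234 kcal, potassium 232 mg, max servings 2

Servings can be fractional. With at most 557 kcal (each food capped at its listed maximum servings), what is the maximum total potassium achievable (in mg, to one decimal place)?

Potassium per kcal: sweet potato 4.349, oats 1.186, quinoa 0.9915.
Take 3 servings of sweet potato: uses 327 kcal, +1422.0 mg potassium (running total 1422.0 mg).
Take 1 serving of oats: uses 156 kcal, +185.0 mg potassium (running total 1607.0 mg).
Take 0.3162 servings of quinoa: uses 74 kcal, +73.4 mg potassium (running total 1680.4 mg).
Greedy by best ratio exhausts the calories allowance optimally: 1680.4 mg.

1680.4 mg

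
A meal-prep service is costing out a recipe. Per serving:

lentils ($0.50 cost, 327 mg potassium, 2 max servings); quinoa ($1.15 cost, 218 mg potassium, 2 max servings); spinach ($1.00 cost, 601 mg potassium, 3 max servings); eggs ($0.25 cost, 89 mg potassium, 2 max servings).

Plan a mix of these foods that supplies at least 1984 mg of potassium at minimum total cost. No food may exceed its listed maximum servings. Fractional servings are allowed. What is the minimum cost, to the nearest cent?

Cost per mg of potassium: lentils $0.0015, spinach $0.0017, eggs $0.0028, quinoa $0.0053.
Take 2 servings of lentils: +654.0 mg potassium for $1.00 (total $1.00, still need 1330.0 mg).
Take 2.213 servings of spinach: +1330.0 mg potassium for $2.21 (total $3.21, still need 0.0 mg).
Filling from the cheapest source first is optimal under one linear minimum: $3.21.

$3.21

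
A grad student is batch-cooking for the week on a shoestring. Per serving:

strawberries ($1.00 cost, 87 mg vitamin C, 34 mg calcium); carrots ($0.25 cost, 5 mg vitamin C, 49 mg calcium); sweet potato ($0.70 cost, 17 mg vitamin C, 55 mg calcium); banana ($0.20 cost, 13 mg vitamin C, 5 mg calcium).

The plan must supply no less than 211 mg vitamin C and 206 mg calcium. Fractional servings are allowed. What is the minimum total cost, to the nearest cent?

$2.93

Check every corner: each single food scaled to meet both minima, and each pair solved so both constraints bind.
strawberries only: max(211/87, 206/34) = 6.059 servings → $6.06.
carrots only: max(211/5, 206/49) = 42.2 servings → $10.55.
sweet potato only: max(211/17, 206/55) = 12.41 servings → $8.69.
banana only: max(211/13, 206/5) = 41.2 servings → $8.24.
strawberries + carrots with both tight: 2.274 servings and 2.626 servings → $2.93.
strawberries + sweet potato with both tight: 1.926 servings and 2.555 servings → $3.71.
strawberries + banana: intersection lies outside the first quadrant.
carrots + sweet potato with both targets exact would need a negative amount; discard.
carrots + banana with both tight: 2.652 servings and 15.21 servings → $3.71.
sweet potato + banana with both tight: 2.576 servings and 12.86 servings → $4.38.
So the least-cost plan costs $2.93.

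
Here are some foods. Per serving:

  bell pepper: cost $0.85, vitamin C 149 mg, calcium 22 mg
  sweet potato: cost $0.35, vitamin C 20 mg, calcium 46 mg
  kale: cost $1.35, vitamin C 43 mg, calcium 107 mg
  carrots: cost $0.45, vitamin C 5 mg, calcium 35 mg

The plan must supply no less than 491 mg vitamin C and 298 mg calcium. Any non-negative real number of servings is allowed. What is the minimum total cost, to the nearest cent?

A basic optimal solution has at most two foods positive. Try each food alone and each pair with both targets met exactly.
bell pepper only: max(491/149, 298/22) = 13.55 servings → $11.51.
sweet potato only: max(491/20, 298/46) = 24.55 servings → $8.59.
kale only: max(491/43, 298/107) = 11.42 servings → $15.42.
carrots only: max(491/5, 298/35) = 98.2 servings → $44.19.
bell pepper + sweet potato with both tight: 2.592 servings and 5.239 servings → $4.04.
bell pepper + kale with both tight: 2.649 servings and 2.24 servings → $5.28.
bell pepper + carrots with both tight: 3.074 servings and 6.582 servings → $5.58.
sweet potato + kale: the both-tight solution has a negative serving — not a feasible corner.
sweet potato + carrots: intersection lies outside the first quadrant.
kale + carrots: intersection lies outside the first quadrant.
So the least-cost plan costs $4.04.

$4.04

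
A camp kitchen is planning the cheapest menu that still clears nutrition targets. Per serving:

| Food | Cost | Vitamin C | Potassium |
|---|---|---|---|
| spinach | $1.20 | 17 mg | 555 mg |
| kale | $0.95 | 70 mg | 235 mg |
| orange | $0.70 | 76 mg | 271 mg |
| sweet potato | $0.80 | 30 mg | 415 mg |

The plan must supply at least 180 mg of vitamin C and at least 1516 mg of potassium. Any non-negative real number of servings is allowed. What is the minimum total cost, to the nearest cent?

$3.14

An LP optimum is at a vertex; with two nutrient constraints at most two foods are used. Check each candidate.
spinach only: max(180/17, 1516/555) = 10.59 servings → $12.71.
kale only: max(180/70, 1516/235) = 6.451 servings → $6.13.
orange only: max(180/76, 1516/271) = 5.594 servings → $3.92.
sweet potato only: max(180/30, 1516/415) = 6 servings → $4.80.
spinach + kale with both tight: 1.831 servings and 2.127 servings → $4.22.
spinach + orange with both tight: 1.768 servings and 1.973 servings → $3.50.
spinach + sweet potato: intersection lies outside the first quadrant.
kale + orange: intersection lies outside the first quadrant.
kale + sweet potato with both tight: 1.328 servings and 2.901 servings → $3.58.
orange + sweet potato with both tight: 1.248 servings and 2.838 servings → $3.14.
The minimum over all feasible corners is $3.14.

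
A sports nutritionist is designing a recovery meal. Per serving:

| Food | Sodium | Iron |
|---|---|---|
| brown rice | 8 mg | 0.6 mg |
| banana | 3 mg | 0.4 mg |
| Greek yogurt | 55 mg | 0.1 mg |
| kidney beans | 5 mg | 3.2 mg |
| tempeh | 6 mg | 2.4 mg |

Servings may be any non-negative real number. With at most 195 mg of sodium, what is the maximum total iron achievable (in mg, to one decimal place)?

124.8 mg

Iron per mg sodium: kidney beans 0.64, tempeh 0.4, banana 0.1333, brown rice 0.075, Greek yogurt 0.001818.
With no serving limits, spend the whole sodium allowance on kidney beans: 195 mg / 5 mg × 3.2 mg = 124.8 mg.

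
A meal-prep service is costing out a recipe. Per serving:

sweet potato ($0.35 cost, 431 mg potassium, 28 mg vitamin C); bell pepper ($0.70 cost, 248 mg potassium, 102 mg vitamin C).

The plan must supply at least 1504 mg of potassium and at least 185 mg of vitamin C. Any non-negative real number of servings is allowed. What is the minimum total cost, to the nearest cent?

$1.73

Check every corner: each single food scaled to meet both minima, and each pair solved so both constraints bind.
sweet potato only: max(1504/431, 185/28) = 6.607 servings → $2.31.
bell pepper only: max(1504/248, 185/102) = 6.065 servings → $4.25.
sweet potato + bell pepper with both tight: 2.905 servings and 1.016 servings → $1.73.
Cheapest feasible corner: $1.73.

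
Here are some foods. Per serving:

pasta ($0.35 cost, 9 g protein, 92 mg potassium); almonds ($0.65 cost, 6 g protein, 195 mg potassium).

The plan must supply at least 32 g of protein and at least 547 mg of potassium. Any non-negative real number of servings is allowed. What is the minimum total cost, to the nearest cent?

A basic optimal solution has at most two foods positive. Try each food alone and each pair with both targets met exactly.
pasta only: max(32/9, 547/92) = 5.946 servings → $2.08.
almonds only: max(32/6, 547/195) = 5.333 servings → $3.47.
pasta + almonds with both tight: 2.459 servings and 1.645 servings → $1.93.
The minimum over all feasible corners is $1.93.

$1.93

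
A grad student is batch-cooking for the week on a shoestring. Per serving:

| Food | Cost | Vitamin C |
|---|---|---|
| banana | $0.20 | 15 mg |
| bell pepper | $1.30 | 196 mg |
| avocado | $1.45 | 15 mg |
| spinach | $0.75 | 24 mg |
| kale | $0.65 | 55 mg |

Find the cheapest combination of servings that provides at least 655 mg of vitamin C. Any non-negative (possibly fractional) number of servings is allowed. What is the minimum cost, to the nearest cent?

Cost per mg of vitamin C: bell pepper $0.0066, kale $0.0118, banana $0.0133, spinach $0.0312, avocado $0.0967.
With no serving limits, use only bell pepper: 655 mg / 196 mg = 3.342 servings × $1.30 = $4.34.

$4.34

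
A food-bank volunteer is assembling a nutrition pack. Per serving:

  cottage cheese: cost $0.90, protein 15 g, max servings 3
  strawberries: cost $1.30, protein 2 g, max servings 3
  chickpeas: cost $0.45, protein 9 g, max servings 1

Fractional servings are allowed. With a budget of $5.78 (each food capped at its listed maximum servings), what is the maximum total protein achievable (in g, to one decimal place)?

Protein per dollar: chickpeas 20, cottage cheese 16.67, strawberries 1.538.
Take 1 serving of chickpeas: spends $0.45, +9.0 g protein (running total 9.0 g).
Take 3 servings of cottage cheese: spends $2.70, +45.0 g protein (running total 54.0 g).
Take 2.023 servings of strawberries: spends $2.63, +4.0 g protein (running total 58.0 g).
Greedy by best ratio exhausts the cost allowance optimally: 58.0 g.

58.0 g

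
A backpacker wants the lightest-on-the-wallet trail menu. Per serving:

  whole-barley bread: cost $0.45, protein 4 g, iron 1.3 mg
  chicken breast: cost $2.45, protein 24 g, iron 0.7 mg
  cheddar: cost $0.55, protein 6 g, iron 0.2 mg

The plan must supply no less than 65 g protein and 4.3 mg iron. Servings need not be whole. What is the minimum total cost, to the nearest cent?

This is a tiny linear program; its minimum lies at a vertex of the feasible set. List the vertices and price them.
whole-barley bread only: max(65/4, 4.3/1.3) = 16.25 servings → $7.31.
chicken breast only: max(65/24, 4.3/0.7) = 6.143 servings → $15.05.
cheddar only: max(65/6, 4.3/0.2) = 21.5 servings → $11.82.
whole-barley bread + chicken breast with both tight: 2.032 servings and 2.37 servings → $6.72.
whole-barley bread + cheddar with both tight: 1.829 servings and 9.614 servings → $6.11.
chicken breast + cheddar with both targets exact would need a negative amount; discard.
Cheapest feasible corner: $6.11.

$6.11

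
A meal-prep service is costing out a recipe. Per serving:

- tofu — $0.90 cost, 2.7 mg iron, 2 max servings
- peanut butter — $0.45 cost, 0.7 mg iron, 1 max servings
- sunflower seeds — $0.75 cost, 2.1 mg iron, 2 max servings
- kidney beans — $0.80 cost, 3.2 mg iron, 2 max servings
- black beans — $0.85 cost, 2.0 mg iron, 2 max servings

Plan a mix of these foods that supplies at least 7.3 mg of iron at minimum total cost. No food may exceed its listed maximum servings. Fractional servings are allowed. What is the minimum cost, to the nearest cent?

$1.90

Cost per mg of iron: kidney beans $0.2500, tofu $0.3333, sunflower seeds $0.3571, black beans $0.4250, peanut butter $0.6429.
Take 2 servings of kidney beans: +6.4 mg iron for $1.60 (total $1.60, still need 0.9 mg).
Take 0.3333 servings of tofu: +0.9 mg iron for $0.30 (total $1.90, still need 0.0 mg).
Greedy by cheapest-per-mg is optimal for a single linear constraint, so the minimum cost is $1.90.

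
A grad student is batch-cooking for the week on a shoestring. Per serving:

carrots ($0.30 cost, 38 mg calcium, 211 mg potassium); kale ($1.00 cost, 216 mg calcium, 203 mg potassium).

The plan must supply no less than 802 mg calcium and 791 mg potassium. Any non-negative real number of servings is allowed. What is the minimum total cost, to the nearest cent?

For a min-cost LP with two ≥-constraints, a basic feasible solution has at most two positive variables.
carrots only: max(802/38, 791/211) = 21.11 servings → $6.33.
kale only: max(802/216, 791/203) = 3.897 servings → $3.90.
carrots + kale with both tight: 0.2126 servings and 3.676 servings → $3.74.
Cheapest feasible corner: $3.74.

$3.74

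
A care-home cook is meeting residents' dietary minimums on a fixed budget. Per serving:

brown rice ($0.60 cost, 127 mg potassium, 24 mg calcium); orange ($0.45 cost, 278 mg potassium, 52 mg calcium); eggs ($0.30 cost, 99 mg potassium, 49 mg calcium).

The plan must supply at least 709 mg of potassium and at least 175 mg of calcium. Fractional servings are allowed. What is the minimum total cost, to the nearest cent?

$1.34

Two binding constraints pin down two serving amounts, so the optimal mix uses at most two foods. The candidates are each food alone (scaled to the tighter of potassium/calcium) and each pair with both constraints tight.
brown rice only: max(709/127, 175/24) = 7.292 servings → $4.38.
orange only: max(709/278, 175/52) = 3.365 servings → $1.51.
eggs only: max(709/99, 175/49) = 7.162 servings → $2.15.
brown rice + orange: the both-tight solution has a negative serving — not a feasible corner.
brown rice + eggs with both tight: 4.527 servings and 1.354 servings → $3.12.
orange + eggs with both tight: 2.055 servings and 1.39 servings → $1.34.
Cheapest feasible corner: $1.34.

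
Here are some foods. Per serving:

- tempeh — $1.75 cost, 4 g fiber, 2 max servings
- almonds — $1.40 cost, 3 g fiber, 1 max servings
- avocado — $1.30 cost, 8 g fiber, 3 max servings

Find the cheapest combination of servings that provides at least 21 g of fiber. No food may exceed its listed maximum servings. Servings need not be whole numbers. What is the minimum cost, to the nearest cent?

Cost per g of fiber: avocado $0.1625, tempeh $0.4375, almonds $0.4667.
Take 2.625 servings of avocado: +21.0 g fiber for $3.41 (total $3.41, still need 0.0 g).
Greedy by cheapest-per-g is optimal for a single linear constraint, so the minimum cost is $3.41.

$3.41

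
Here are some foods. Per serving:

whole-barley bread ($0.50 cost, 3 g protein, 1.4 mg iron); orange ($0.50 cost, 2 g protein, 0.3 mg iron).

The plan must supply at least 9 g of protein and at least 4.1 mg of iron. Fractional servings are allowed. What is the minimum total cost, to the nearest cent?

$1.50

Compare the cost at each extreme point of the feasible region.
whole-barley bread only: max(9/3, 4.1/1.4) = 3 servings → $1.50.
orange only: max(9/2, 4.1/0.3) = 13.67 servings → $6.83.
whole-barley bread + orange with both tight: 2.895 servings and 0.1579 servings → $1.53.
So the least-cost plan costs $1.50.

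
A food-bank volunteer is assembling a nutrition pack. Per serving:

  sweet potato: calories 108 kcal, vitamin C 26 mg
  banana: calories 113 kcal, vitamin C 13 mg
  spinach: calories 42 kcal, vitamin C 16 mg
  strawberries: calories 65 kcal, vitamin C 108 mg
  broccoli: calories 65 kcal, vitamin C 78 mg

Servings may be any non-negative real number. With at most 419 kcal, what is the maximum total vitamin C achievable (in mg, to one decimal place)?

Vitamin C per kcal: strawberries 1.662, broccoli 1.2, spinach 0.381, sweet potato 0.2407, banana 0.115.
With no serving limits, spend the whole calories allowance on strawberries: 419 kcal / 65 kcal × 108 mg = 696.2 mg.

696.2 mg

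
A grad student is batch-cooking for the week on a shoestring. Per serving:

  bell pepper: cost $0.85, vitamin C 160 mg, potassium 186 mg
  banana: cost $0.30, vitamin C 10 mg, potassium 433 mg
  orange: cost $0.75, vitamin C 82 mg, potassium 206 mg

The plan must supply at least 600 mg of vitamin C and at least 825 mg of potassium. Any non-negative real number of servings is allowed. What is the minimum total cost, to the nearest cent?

$3.26

The cheapest plan sits at a corner of the feasible region — with two constraints it uses at most two foods.
bell pepper only: max(600/160, 825/186) = 4.435 servings → $3.77.
banana only: max(600/10, 825/433) = 60 servings → $18.00.
orange only: max(600/82, 825/206) = 7.317 servings → $5.49.
bell pepper + banana with both tight: 3.731 servings and 0.3026 servings → $3.26.
bell pepper + orange with both tight: 3.16 servings and 1.152 servings → $3.55.
banana + orange with both targets exact would need a negative amount; discard.
So the least-cost plan costs $3.26.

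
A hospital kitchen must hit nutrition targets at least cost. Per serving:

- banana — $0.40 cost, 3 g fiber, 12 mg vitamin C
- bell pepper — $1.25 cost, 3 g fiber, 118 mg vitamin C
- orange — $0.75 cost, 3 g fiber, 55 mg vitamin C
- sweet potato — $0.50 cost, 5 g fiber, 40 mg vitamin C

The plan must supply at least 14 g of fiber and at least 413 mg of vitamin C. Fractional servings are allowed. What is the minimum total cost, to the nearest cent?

$4.44

Check every corner: each single food scaled to meet both minima, and each pair solved so both constraints bind.
banana only: max(14/3, 413/12) = 34.42 servings → $13.77.
bell pepper only: max(14/3, 413/118) = 4.667 servings → $5.83.
orange only: max(14/3, 413/55) = 7.509 servings → $5.63.
sweet potato only: max(14/5, 413/40) = 10.32 servings → $5.16.
banana + bell pepper with both tight: 1.299 servings and 3.368 servings → $4.73.
banana + orange: the both-tight solution has a negative serving — not a feasible corner.
banana + sweet potato with both targets exact would need a negative amount; discard.
bell pepper + orange with both tight: 2.481 servings and 2.185 servings → $4.74.
bell pepper + sweet potato with both tight: 3.202 servings and 0.8787 servings → $4.44.
orange + sweet potato: the both-tight solution has a negative serving — not a feasible corner.
So the least-cost plan costs $4.44.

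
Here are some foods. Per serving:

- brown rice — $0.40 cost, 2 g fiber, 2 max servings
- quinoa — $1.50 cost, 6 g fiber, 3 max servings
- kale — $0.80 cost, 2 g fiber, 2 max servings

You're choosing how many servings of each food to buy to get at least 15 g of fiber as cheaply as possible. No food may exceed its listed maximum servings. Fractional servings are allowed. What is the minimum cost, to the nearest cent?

Cost per g of fiber: brown rice $0.2000, quinoa $0.2500, kale $0.4000.
Take 2 servings of brown rice: +4.0 g fiber for $0.80 (total $0.80, still need 11.0 g).
Take 1.833 servings of quinoa: +11.0 g fiber for $2.75 (total $3.55, still need 0.0 g).
Filling from the cheapest source first is optimal under one linear minimum: $3.55.

$3.55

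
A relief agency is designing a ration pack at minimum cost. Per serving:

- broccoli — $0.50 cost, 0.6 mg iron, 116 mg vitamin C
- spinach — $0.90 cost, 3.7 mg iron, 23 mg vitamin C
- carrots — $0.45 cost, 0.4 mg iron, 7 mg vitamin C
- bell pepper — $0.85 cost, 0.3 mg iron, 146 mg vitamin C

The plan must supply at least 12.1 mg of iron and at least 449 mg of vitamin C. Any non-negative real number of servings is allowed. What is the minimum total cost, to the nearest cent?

An LP optimum is at a vertex; with two nutrient constraints at most two foods are used. Check each candidate.
broccoli only: max(12.1/0.6, 449/116) = 20.17 servings → $10.08.
spinach only: max(12.1/3.7, 449/23) = 19.52 servings → $17.57.
carrots only: max(12.1/0.4, 449/7) = 64.14 servings → $28.86.
bell pepper only: max(12.1/0.3, 449/146) = 40.33 servings → $34.28.
broccoli + spinach with both tight: 3.329 servings and 2.73 servings → $4.12.
broccoli + carrots with both tight: 2.249 servings and 26.88 servings → $13.22.
broccoli + bell pepper: intersection lies outside the first quadrant.
spinach + carrots: intersection lies outside the first quadrant.
spinach + bell pepper with both tight: 3.06 servings and 2.593 servings → $4.96.
carrots + bell pepper with both tight: 28.99 servings and 1.686 servings → $14.48.
So the least-cost plan costs $4.12.

$4.12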